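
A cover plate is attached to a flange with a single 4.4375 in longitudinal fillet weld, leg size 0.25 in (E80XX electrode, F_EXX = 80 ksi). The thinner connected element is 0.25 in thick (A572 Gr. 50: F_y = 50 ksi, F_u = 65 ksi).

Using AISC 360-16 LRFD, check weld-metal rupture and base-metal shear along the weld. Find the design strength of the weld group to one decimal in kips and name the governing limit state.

28.2 kips (weld metal governs)

Weld metal: throat = 0.707×0.25 = 0.17675 in, L = 4.4375 in. φR_n = 0.75 × 0.6 × 80 × 0.17675 × 4.4375 = 28.2 kips.
Base metal shear (0.25 in plate): yield φR_n = 1.0×0.6×50×0.25×4.4375 = 33.3 kips; rupture φR_n = 0.75×0.6×65×0.25×4.4375 = 32.4 kips; take 32.4 kips (rupture).
Governing: min(28.2, 32.4) = 28.2 kips → weld metal.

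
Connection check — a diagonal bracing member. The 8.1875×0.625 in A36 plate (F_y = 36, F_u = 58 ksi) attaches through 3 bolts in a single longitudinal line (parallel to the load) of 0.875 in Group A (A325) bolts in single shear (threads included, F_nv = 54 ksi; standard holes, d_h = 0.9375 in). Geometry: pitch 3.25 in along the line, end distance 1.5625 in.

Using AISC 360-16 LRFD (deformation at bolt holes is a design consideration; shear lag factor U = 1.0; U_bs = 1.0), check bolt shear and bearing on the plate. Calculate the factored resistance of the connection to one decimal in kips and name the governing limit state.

73.1 kips (bolt shear governs)

Bolt shear: A_b = π(0.875)²/4 = 0.60132 in². φR_n = 0.75 × 54 × 0.60132 × 3 × 1 = 73.1 kips.
Bearing (0.625 in plate, F_u = 58 ksi): end bolts L_c = 1.5625 − 0.9375/2 = 1.09375, R_n = min(1.2×1.09375×0.625×58, 2.4×0.875×0.625×58) = 47.578 kips/bolt; interior L_c = 3.25 − 0.9375 = 2.3125, R_n = 76.125 kips/bolt. φR_n = 0.75 × (1×47.578 + 2×76.125) = 149.9 kips.
Governing: min(73.1, 149.9) = 73.1 kips → bolt shear.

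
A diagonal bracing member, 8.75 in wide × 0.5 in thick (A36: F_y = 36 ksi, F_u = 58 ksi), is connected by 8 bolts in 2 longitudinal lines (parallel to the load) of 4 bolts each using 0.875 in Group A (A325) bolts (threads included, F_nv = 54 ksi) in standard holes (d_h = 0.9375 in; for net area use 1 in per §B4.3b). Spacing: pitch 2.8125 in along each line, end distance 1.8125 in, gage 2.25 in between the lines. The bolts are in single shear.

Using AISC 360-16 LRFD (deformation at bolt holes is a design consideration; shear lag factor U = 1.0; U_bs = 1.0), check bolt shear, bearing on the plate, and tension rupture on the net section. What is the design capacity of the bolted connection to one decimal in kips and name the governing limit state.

146.8 kips (net-section rupture governs)

Bolt shear: A_b = π(0.875)²/4 = 0.60132 in². φR_n = 0.75 × 54 × 0.60132 × 8 × 1 = 194.8 kips.
Bearing (0.5 in plate, F_u = 58 ksi): end bolts L_c = 1.8125 − 0.9375/2 = 1.34375, R_n = min(1.2×1.34375×0.5×58, 2.4×0.875×0.5×58) = 46.763 kips/bolt; interior L_c = 2.8125 − 0.9375 = 1.875, R_n = 60.9 kips/bolt. φR_n = 0.75 × (2×46.763 + 6×60.9) = 344.2 kips.
Tension rupture (net): A_n = (8.75 − 2×1)×0.5 = 3.375 in² (U = 1.0, A_e = A_n). φR_n = 0.75 × 58 × 3.375 = 146.8 kips.
Governing: min(194.8, 344.2, 146.8) = 146.8 kips → net-section rupture.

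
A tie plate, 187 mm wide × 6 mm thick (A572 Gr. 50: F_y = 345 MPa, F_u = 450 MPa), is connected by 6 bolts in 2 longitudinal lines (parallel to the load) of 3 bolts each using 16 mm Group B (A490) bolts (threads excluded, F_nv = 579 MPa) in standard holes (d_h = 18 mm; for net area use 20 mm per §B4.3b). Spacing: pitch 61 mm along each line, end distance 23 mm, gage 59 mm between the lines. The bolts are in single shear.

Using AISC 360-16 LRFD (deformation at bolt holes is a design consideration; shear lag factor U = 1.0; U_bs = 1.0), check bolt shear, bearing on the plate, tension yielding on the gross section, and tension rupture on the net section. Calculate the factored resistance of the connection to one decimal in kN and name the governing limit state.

Bolt shear: A_b = π(16)²/4 = 201.06 mm². φR_n = 0.75 × 579 × 201.06 × 6 × 1 = 523.9 kN.
Bearing (6 mm plate, F_u = 450 MPa): end bolts L_c = 23 − 18/2 = 14, R_n = min(1.2×14×6×450, 2.4×16×6×450) = 45.36 kN/bolt; interior L_c = 61 − 18 = 43, R_n = 103.68 kN/bolt. φR_n = 0.75 × (2×45.36 + 4×103.68) = 379.1 kN.
Tension yield (gross): A_g = 187×6 = 1122 mm². φR_n = 0.90 × 345 × 1122 = 348.4 kN.
Tension rupture (net): A_n = (187 − 2×20)×6 = 882 mm² (U = 1.0, A_e = A_n). φR_n = 0.75 × 450 × 882 = 297.7 kN.
Governing: min(523.9, 379.1, 348.4, 297.7) = 297.7 kN → net-section rupture.

297.7 kN (net-section rupture governs)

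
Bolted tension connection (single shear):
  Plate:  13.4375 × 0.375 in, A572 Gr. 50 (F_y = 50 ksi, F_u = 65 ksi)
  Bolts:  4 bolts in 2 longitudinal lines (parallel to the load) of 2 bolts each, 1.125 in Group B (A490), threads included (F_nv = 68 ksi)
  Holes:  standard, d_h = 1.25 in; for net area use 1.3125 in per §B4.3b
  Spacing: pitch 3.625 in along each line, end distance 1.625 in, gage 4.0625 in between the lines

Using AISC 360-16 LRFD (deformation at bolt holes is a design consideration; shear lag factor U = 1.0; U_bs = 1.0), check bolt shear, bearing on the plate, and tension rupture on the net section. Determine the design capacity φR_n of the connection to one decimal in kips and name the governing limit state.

142.6 kips (bearing governs)

Bolt shear: A_b = π(1.125)²/4 = 0.99402 in². φR_n = 0.75 × 68 × 0.99402 × 4 × 1 = 202.8 kips.
Bearing (0.375 in plate, F_u = 65 ksi): end bolts L_c = 1.625 − 1.25/2 = 1, R_n = min(1.2×1×0.375×65, 2.4×1.125×0.375×65) = 29.25 kips/bolt; interior L_c = 3.625 − 1.25 = 2.375, R_n = 65.813 kips/bolt. φR_n = 0.75 × (2×29.25 + 2×65.813) = 142.6 kips.
Tension rupture (net): A_n = (13.4375 − 2×1.3125)×0.375 = 4.0547 in² (U = 1.0, A_e = A_n). φR_n = 0.75 × 65 × 4.0547 = 197.7 kips.
Governing: min(202.8, 142.6, 197.7) = 142.6 kips → bearing.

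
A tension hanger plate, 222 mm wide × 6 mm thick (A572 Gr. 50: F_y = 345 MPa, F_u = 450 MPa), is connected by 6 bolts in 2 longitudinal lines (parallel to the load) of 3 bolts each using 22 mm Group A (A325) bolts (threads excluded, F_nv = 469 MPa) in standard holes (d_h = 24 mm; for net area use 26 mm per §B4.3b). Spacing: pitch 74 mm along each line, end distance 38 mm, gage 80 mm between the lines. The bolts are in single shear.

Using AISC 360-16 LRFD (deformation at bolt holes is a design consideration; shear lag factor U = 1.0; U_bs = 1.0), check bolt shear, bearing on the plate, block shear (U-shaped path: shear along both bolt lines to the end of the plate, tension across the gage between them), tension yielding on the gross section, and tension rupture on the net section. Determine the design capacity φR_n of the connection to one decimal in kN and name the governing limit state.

Bolt shear: A_b = π(22)²/4 = 380.13 mm². φR_n = 0.75 × 469 × 380.13 × 6 × 1 = 802.3 kN.
Bearing (6 mm plate, F_u = 450 MPa): end bolts L_c = 38 − 24/2 = 26, R_n = min(1.2×26×6×450, 2.4×22×6×450) = 84.24 kN/bolt; interior L_c = 74 − 24 = 50, R_n = 142.56 kN/bolt. φR_n = 0.75 × (2×84.24 + 4×142.56) = 554.0 kN.
Block shear: shear path 2×[38+2×74] = 2×186 mm, A_gv = 2232, A_nv = 2×(186 − 2.5×26)×6 = 1452 mm²; tension across gage: (80 − 1×26)×6 = 324 mm². R_n = min(0.6×450×1452, 0.6×345×2232) + 1.0×450×324 = min(392.04, 462.02) + 145.8 = 537.84 kN. φR_n = 0.75 × 537.84 = 403.4 kN.
Tension yield (gross): A_g = 222×6 = 1332 mm². φR_n = 0.90 × 345 × 1332 = 413.6 kN.
Tension rupture (net): A_n = (222 − 2×26)×6 = 1020 mm² (U = 1.0, A_e = A_n). φR_n = 0.75 × 450 × 1020 = 344.3 kN.
Governing: min(802.3, 554.0, 403.4, 413.6, 344.3) = 344.3 kN → net-section rupture.

344.3 kN (net-section rupture governs)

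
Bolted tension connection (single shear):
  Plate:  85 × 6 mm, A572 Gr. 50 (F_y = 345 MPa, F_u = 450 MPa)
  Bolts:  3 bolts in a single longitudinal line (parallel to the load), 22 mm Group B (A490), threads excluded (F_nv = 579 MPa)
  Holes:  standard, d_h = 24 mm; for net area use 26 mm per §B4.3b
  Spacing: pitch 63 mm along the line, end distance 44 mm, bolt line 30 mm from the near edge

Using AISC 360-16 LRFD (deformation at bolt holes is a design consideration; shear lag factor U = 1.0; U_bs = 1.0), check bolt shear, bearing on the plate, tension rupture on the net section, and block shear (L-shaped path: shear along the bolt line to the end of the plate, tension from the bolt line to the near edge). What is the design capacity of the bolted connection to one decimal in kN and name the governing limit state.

Bolt shear: A_b = π(22)²/4 = 380.13 mm². φR_n = 0.75 × 579 × 380.13 × 3 × 1 = 495.2 kN.
Bearing (6 mm plate, F_u = 450 MPa): end bolts L_c = 44 − 24/2 = 32, R_n = min(1.2×32×6×450, 2.4×22×6×450) = 103.68 kN/bolt; interior L_c = 63 − 24 = 39, R_n = 126.36 kN/bolt. φR_n = 0.75 × (1×103.68 + 2×126.36) = 267.3 kN.
Tension rupture (net): A_n = (85 − 1×26)×6 = 354 mm² (U = 1.0, A_e = A_n). φR_n = 0.75 × 450 × 354 = 119.5 kN.
Block shear: shear path 1×[44+2×63] = 1×170 mm, A_gv = 1020, A_nv = 1×(170 − 2.5×26)×6 = 630 mm²; tension to near edge: (30 − 0.5×26)×6 = 102 mm². R_n = min(0.6×450×630, 0.6×345×1020) + 1.0×450×102 = min(170.1, 211.14) + 45.9 = 216 kN. φR_n = 0.75 × 216 = 162.0 kN.
Governing: min(495.2, 267.3, 119.5, 162.0) = 119.5 kN → net-section rupture.

119.5 kN (net-section rupture governs)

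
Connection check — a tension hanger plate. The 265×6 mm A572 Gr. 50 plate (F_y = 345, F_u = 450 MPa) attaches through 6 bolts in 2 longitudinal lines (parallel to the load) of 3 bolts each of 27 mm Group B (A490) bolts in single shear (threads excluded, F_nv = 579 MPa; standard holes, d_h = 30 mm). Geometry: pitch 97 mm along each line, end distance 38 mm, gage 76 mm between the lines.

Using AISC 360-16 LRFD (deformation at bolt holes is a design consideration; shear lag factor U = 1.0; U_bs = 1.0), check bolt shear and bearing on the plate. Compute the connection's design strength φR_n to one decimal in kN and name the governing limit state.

636.7 kN (bearing governs)

Bolt shear: A_b = π(27)²/4 = 572.56 mm². φR_n = 0.75 × 579 × 572.56 × 6 × 1 = 1491.8 kN.
Bearing (6 mm plate, F_u = 450 MPa): end bolts L_c = 38 − 30/2 = 23, R_n = min(1.2×23×6×450, 2.4×27×6×450) = 74.52 kN/bolt; interior L_c = 97 − 30 = 67, R_n = 174.96 kN/bolt. φR_n = 0.75 × (2×74.52 + 4×174.96) = 636.7 kN.
Governing: min(1491.8, 636.7) = 636.7 kN → bearing.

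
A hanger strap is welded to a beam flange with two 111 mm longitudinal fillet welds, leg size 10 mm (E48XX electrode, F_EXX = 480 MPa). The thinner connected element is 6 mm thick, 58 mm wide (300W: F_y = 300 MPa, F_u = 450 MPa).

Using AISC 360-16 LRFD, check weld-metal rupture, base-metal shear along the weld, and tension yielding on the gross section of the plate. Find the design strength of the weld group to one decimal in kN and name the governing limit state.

Weld metal: throat = 0.707×10 = 7.07 mm, L = 2×111 = 222 mm. φR_n = 0.75 × 0.6 × 480 × 7.07 × 222 = 339.0 kN.
Base metal shear (6 mm plate): yield φR_n = 1.0×0.6×300×6×222 = 239.8 kN; rupture φR_n = 0.75×0.6×450×6×222 = 269.7 kN; take 239.8 kN (yield).
Tension yield (gross): A_g = 58×6 = 348 mm². φR_n = 0.90 × 300 × 348 = 94.0 kN.
Governing: min(339.0, 239.8, 94.0) = 94.0 kN → gross-section yield.

94.0 kN (gross-section yield governs)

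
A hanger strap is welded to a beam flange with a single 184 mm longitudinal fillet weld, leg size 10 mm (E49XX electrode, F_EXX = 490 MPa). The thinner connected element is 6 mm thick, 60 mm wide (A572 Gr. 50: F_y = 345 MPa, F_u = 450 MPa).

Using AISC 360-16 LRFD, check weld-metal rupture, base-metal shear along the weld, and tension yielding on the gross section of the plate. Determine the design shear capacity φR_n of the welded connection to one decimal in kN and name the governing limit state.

111.8 kN (gross-section yield governs)

Weld metal: throat = 0.707×10 = 7.07 mm, L = 184 mm. φR_n = 0.75 × 0.6 × 490 × 7.07 × 184 = 286.8 kN.
Base metal shear (6 mm plate): yield φR_n = 1.0×0.6×345×6×184 = 228.5 kN; rupture φR_n = 0.75×0.6×450×6×184 = 223.6 kN; take 223.6 kN (rupture).
Tension yield (gross): A_g = 60×6 = 360 mm². φR_n = 0.90 × 345 × 360 = 111.8 kN.
Governing: min(286.8, 223.6, 111.8) = 111.8 kN → gross-section yield.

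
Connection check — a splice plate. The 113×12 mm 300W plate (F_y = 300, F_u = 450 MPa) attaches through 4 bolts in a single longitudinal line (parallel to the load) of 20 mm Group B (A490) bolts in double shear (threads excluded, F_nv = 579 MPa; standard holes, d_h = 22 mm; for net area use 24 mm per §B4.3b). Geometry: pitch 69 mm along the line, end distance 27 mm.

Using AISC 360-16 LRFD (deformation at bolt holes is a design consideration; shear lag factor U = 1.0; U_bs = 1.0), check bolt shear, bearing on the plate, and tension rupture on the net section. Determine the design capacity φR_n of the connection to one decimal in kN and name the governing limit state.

Bolt shear: A_b = π(20)²/4 = 314.16 mm². φR_n = 0.75 × 579 × 314.16 × 4 × 2 = 1091.4 kN.
Bearing (12 mm plate, F_u = 450 MPa): end bolts L_c = 27 − 22/2 = 16, R_n = min(1.2×16×12×450, 2.4×20×12×450) = 103.68 kN/bolt; interior L_c = 69 − 22 = 47, R_n = 259.2 kN/bolt. φR_n = 0.75 × (1×103.68 + 3×259.2) = 661.0 kN.
Tension rupture (net): A_n = (113 − 1×24)×12 = 1068 mm² (U = 1.0, A_e = A_n). φR_n = 0.75 × 450 × 1068 = 360.5 kN.
Governing: min(1091.4, 661.0, 360.5) = 360.5 kN → net-section rupture.

360.5 kN (net-section rupture governs)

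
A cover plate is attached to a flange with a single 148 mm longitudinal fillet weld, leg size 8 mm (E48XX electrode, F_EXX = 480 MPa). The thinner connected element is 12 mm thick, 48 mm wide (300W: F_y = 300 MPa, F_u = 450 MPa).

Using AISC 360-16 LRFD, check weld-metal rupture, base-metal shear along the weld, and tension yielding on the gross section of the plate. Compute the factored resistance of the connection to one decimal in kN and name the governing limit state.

Weld metal: throat = 0.707×8 = 5.656 mm, L = 148 mm. φR_n = 0.75 × 0.6 × 480 × 5.656 × 148 = 180.8 kN.
Base metal shear (12 mm plate): yield φR_n = 1.0×0.6×300×12×148 = 319.7 kN; rupture φR_n = 0.75×0.6×450×12×148 = 359.6 kN; take 319.7 kN (yield).
Tension yield (gross): A_g = 48×12 = 576 mm². φR_n = 0.90 × 300 × 576 = 155.5 kN.
Governing: min(180.8, 319.7, 155.5) = 155.5 kN → gross-section yield.

155.5 kN (gross-section yield governs)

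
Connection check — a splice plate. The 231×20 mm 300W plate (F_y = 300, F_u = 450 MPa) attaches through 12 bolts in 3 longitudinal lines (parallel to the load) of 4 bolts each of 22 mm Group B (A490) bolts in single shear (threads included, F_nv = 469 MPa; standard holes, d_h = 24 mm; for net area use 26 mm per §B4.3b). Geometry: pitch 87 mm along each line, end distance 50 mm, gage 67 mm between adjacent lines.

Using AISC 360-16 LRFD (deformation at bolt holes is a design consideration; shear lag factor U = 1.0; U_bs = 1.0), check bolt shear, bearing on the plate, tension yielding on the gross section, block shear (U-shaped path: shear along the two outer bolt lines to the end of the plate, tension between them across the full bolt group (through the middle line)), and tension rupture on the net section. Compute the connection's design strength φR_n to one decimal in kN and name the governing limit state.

Bolt shear: A_b = π(22)²/4 = 380.13 mm². φR_n = 0.75 × 469 × 380.13 × 12 × 1 = 1604.5 kN.
Bearing (20 mm plate, F_u = 450 MPa): end bolts L_c = 50 − 24/2 = 38, R_n = min(1.2×38×20×450, 2.4×22×20×450) = 410.4 kN/bolt; interior L_c = 87 − 24 = 63, R_n = 475.2 kN/bolt. φR_n = 0.75 × (3×410.4 + 9×475.2) = 4131.0 kN.
Tension yield (gross): A_g = 231×20 = 4620 mm². φR_n = 0.90 × 300 × 4620 = 1247.4 kN.
Block shear: shear path 2×[50+3×87] = 2×311 mm, A_gv = 12440, A_nv = 2×(311 − 3.5×26)×20 = 8800 mm²; tension across gage: (134 − 2×26)×20 = 1640 mm². R_n = min(0.6×450×8800, 0.6×300×12440) + 1.0×450×1640 = min(2376, 2239.2) + 738 = 2977.2 kN. φR_n = 0.75 × 2977.2 = 2232.9 kN.
Tension rupture (net): A_n = (231 − 3×26)×20 = 3060 mm² (U = 1.0, A_e = A_n). φR_n = 0.75 × 450 × 3060 = 1032.8 kN.
Governing: min(1604.5, 4131.0, 1247.4, 2232.9, 1032.8) = 1032.8 kN → net-section rupture.

1032.8 kN (net-section rupture governs)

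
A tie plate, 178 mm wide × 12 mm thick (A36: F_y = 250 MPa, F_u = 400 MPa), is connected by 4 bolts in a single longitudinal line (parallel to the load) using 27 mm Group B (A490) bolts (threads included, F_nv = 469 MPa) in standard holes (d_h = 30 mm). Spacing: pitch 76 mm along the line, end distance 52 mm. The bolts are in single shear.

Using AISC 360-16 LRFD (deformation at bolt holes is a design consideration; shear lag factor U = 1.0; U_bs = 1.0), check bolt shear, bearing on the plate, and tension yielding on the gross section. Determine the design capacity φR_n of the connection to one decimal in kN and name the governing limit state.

480.6 kN (gross-section yield governs)

Bolt shear: A_b = π(27)²/4 = 572.56 mm². φR_n = 0.75 × 469 × 572.56 × 4 × 1 = 805.6 kN.
Bearing (12 mm plate, F_u = 400 MPa): end bolts L_c = 52 − 30/2 = 37, R_n = min(1.2×37×12×400, 2.4×27×12×400) = 213.12 kN/bolt; interior L_c = 76 − 30 = 46, R_n = 264.96 kN/bolt. φR_n = 0.75 × (1×213.12 + 3×264.96) = 756.0 kN.
Tension yield (gross): A_g = 178×12 = 2136 mm². φR_n = 0.90 × 250 × 2136 = 480.6 kN.
Governing: min(805.6, 756.0, 480.6) = 480.6 kN → gross-section yield.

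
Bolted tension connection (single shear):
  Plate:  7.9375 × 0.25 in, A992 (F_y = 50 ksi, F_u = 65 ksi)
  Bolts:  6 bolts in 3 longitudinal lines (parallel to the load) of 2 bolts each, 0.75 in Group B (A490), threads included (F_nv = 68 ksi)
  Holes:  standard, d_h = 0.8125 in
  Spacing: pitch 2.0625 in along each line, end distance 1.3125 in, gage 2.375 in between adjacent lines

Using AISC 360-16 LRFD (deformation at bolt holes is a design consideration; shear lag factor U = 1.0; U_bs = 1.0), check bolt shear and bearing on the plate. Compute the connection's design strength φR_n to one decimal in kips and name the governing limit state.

Bolt shear: A_b = π(0.75)²/4 = 0.44179 in². φR_n = 0.75 × 68 × 0.44179 × 6 × 1 = 135.2 kips.
Bearing (0.25 in plate, F_u = 65 ksi): end bolts L_c = 1.3125 − 0.8125/2 = 0.90625, R_n = min(1.2×0.90625×0.25×65, 2.4×0.75×0.25×65) = 17.672 kips/bolt; interior L_c = 2.0625 − 0.8125 = 1.25, R_n = 24.375 kips/bolt. φR_n = 0.75 × (3×17.672 + 3×24.375) = 94.6 kips.
Governing: min(135.2, 94.6) = 94.6 kips → bearing.

94.6 kips (bearing governs)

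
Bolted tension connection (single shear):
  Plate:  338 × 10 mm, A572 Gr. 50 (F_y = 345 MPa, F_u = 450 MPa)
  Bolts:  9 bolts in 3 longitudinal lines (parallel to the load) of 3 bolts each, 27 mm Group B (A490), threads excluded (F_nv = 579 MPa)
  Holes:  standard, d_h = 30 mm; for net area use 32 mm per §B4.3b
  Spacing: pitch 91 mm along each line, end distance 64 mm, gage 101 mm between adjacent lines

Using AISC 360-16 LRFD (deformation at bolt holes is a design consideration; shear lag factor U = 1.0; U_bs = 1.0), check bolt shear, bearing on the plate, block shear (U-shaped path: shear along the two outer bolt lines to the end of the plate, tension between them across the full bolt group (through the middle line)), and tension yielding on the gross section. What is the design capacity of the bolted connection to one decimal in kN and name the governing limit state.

1049.5 kN (gross-section yield governs)

Bolt shear: A_b = π(27)²/4 = 572.56 mm². φR_n = 0.75 × 579 × 572.56 × 9 × 1 = 2237.7 kN.
Bearing (10 mm plate, F_u = 450 MPa): end bolts L_c = 64 − 30/2 = 49, R_n = min(1.2×49×10×450, 2.4×27×10×450) = 264.6 kN/bolt; interior L_c = 91 − 30 = 61, R_n = 291.6 kN/bolt. φR_n = 0.75 × (3×264.6 + 6×291.6) = 1907.6 kN.
Block shear: shear path 2×[64+2×91] = 2×246 mm, A_gv = 4920, A_nv = 2×(246 − 2.5×32)×10 = 3320 mm²; tension across gage: (202 − 2×32)×10 = 1380 mm². R_n = min(0.6×450×3320, 0.6×345×4920) + 1.0×450×1380 = min(896.4, 1018.4) + 621 = 1517.4 kN. φR_n = 0.75 × 1517.4 = 1138.1 kN.
Tension yield (gross): A_g = 338×10 = 3380 mm². φR_n = 0.90 × 345 × 3380 = 1049.5 kN.
Governing: min(2237.7, 1907.6, 1138.1, 1049.5) = 1049.5 kN → gross-section yield.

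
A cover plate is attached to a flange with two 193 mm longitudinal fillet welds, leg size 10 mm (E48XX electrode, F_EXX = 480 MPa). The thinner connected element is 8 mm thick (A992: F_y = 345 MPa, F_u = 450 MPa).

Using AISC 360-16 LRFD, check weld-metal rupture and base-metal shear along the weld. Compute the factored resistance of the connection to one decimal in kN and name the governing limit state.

589.5 kN (weld metal governs)

Weld metal: throat = 0.707×10 = 7.07 mm, L = 2×193 = 386 mm. φR_n = 0.75 × 0.6 × 480 × 7.07 × 386 = 589.5 kN.
Base metal shear (8 mm plate): yield φR_n = 1.0×0.6×345×8×386 = 639.2 kN; rupture φR_n = 0.75×0.6×450×8×386 = 625.3 kN; take 625.3 kN (rupture).
Governing: min(589.5, 625.3) = 589.5 kN → weld metal.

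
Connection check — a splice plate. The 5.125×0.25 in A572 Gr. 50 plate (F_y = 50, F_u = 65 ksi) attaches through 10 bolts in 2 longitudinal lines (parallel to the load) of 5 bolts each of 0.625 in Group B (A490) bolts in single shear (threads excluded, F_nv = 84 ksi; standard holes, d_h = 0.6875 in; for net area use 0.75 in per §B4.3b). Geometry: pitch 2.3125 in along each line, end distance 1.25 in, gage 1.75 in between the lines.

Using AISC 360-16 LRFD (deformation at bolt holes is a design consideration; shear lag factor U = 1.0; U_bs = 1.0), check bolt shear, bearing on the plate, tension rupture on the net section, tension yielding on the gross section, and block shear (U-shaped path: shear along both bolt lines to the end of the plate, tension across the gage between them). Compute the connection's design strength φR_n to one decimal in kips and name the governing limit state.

Bolt shear: A_b = π(0.625)²/4 = 0.3068 in². φR_n = 0.75 × 84 × 0.3068 × 10 × 1 = 193.3 kips.
Bearing (0.25 in plate, F_u = 65 ksi): end bolts L_c = 1.25 − 0.6875/2 = 0.90625, R_n = min(1.2×0.90625×0.25×65, 2.4×0.625×0.25×65) = 17.672 kips/bolt; interior L_c = 2.3125 − 0.6875 = 1.625, R_n = 24.375 kips/bolt. φR_n = 0.75 × (2×17.672 + 8×24.375) = 172.8 kips.
Tension rupture (net): A_n = (5.125 − 2×0.75)×0.25 = 0.90625 in² (U = 1.0, A_e = A_n). φR_n = 0.75 × 65 × 0.90625 = 44.2 kips.
Tension yield (gross): A_g = 5.125×0.25 = 1.2813 in². φR_n = 0.90 × 50 × 1.2813 = 57.7 kips.
Block shear: shear path 2×[1.25+4×2.3125] = 2×10.5 in, A_gv = 5.25, A_nv = 2×(10.5 − 4.5×0.75)×0.25 = 3.5625 in²; tension across gage: (1.75 − 1×0.75)×0.25 = 0.25 in². R_n = min(0.6×65×3.5625, 0.6×50×5.25) + 1.0×65×0.25 = min(138.94, 157.5) + 16.25 = 155.19 kips. φR_n = 0.75 × 155.19 = 116.4 kips.
Governing: min(193.3, 172.8, 44.2, 57.7, 116.4) = 44.2 kips → net-section rupture.

44.2 kips (net-section rupture governs)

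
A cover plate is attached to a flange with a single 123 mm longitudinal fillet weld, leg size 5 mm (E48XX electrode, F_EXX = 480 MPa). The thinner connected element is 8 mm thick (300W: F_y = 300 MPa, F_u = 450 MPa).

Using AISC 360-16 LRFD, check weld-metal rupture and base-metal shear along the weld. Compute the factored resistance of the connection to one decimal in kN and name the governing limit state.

Weld metal: throat = 0.707×5 = 3.535 mm, L = 123 mm. φR_n = 0.75 × 0.6 × 480 × 3.535 × 123 = 93.9 kN.
Base metal shear (8 mm plate): yield φR_n = 1.0×0.6×300×8×123 = 177.1 kN; rupture φR_n = 0.75×0.6×450×8×123 = 199.3 kN; take 177.1 kN (yield).
Governing: min(93.9, 177.1) = 93.9 kN → weld metal.

93.9 kN (weld metal governs)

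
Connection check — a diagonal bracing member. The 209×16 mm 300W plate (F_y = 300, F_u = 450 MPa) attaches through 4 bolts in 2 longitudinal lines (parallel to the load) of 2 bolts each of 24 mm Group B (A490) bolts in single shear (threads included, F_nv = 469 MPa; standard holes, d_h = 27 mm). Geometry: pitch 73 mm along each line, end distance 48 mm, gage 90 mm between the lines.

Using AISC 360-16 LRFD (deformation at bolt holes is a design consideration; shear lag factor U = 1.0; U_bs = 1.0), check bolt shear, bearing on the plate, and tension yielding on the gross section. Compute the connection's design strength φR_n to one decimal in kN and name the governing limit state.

636.5 kN (bolt shear governs)

Bolt shear: A_b = π(24)²/4 = 452.39 mm². φR_n = 0.75 × 469 × 452.39 × 4 × 1 = 636.5 kN.
Bearing (16 mm plate, F_u = 450 MPa): end bolts L_c = 48 − 27/2 = 34.5, R_n = min(1.2×34.5×16×450, 2.4×24×16×450) = 298.08 kN/bolt; interior L_c = 73 − 27 = 46, R_n = 397.44 kN/bolt. φR_n = 0.75 × (2×298.08 + 2×397.44) = 1043.3 kN.
Tension yield (gross): A_g = 209×16 = 3344 mm². φR_n = 0.90 × 300 × 3344 = 902.9 kN.
Governing: min(636.5, 1043.3, 902.9) = 636.5 kN → bolt shear.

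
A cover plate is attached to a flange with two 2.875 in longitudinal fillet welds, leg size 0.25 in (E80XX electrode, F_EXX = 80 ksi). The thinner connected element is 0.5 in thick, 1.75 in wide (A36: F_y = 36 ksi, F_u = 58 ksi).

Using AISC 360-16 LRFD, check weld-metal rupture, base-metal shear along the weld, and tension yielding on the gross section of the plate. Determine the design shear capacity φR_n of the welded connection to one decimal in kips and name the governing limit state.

Weld metal: throat = 0.707×0.25 = 0.17675 in, L = 2×2.875 = 5.75 in. φR_n = 0.75 × 0.6 × 80 × 0.17675 × 5.75 = 36.6 kips.
Base metal shear (0.5 in plate): yield φR_n = 1.0×0.6×36×0.5×5.75 = 62.1 kips; rupture φR_n = 0.75×0.6×58×0.5×5.75 = 75.0 kips; take 62.1 kips (yield).
Tension yield (gross): A_g = 1.75×0.5 = 0.875 in². φR_n = 0.90 × 36 × 0.875 = 28.4 kips.
Governing: min(36.6, 62.1, 28.4) = 28.4 kips → gross-section yield.

28.4 kips (gross-section yield governs)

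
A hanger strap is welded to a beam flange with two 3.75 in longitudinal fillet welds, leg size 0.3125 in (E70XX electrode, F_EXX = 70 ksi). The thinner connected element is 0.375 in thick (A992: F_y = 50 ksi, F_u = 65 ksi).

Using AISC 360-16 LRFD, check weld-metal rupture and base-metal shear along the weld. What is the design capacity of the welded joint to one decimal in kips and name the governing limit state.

52.2 kips (weld metal governs)

Weld metal: throat = 0.707×0.3125 = 0.22094 in, L = 2×3.75 = 7.5 in. φR_n = 0.75 × 0.6 × 70 × 0.22094 × 7.5 = 52.2 kips.
Base metal shear (0.375 in plate): yield φR_n = 1.0×0.6×50×0.375×7.5 = 84.4 kips; rupture φR_n = 0.75×0.6×65×0.375×7.5 = 82.3 kips; take 82.3 kips (rupture).
Governing: min(52.2, 82.3) = 52.2 kips → weld metal.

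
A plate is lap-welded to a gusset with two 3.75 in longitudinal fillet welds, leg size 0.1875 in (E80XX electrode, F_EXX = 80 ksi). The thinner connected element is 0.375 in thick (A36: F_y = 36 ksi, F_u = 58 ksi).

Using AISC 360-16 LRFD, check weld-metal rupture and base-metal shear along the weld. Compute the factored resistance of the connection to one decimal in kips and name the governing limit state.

Weld metal: throat = 0.707×0.1875 = 0.13256 in, L = 2×3.75 = 7.5 in. φR_n = 0.75 × 0.6 × 80 × 0.13256 × 7.5 = 35.8 kips.
Base metal shear (0.375 in plate): yield φR_n = 1.0×0.6×36×0.375×7.5 = 60.8 kips; rupture φR_n = 0.75×0.6×58×0.375×7.5 = 73.4 kips; take 60.8 kips (yield).
Governing: min(35.8, 60.8) = 35.8 kips → weld metal.

35.8 kips (weld metal governs)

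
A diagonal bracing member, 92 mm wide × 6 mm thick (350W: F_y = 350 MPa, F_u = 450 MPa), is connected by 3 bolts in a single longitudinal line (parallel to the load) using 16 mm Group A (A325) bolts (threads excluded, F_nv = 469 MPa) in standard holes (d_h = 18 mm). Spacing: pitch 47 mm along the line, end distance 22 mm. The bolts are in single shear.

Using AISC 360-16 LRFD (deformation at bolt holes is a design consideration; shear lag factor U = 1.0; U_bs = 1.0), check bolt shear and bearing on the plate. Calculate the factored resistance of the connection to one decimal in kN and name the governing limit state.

Bolt shear: A_b = π(16)²/4 = 201.06 mm². φR_n = 0.75 × 469 × 201.06 × 3 × 1 = 212.2 kN.
Bearing (6 mm plate, F_u = 450 MPa): end bolts L_c = 22 − 18/2 = 13, R_n = min(1.2×13×6×450, 2.4×16×6×450) = 42.12 kN/bolt; interior L_c = 47 − 18 = 29, R_n = 93.96 kN/bolt. φR_n = 0.75 × (1×42.12 + 2×93.96) = 172.5 kN.
Governing: min(212.2, 172.5) = 172.5 kN → bearing.

172.5 kN (bearing governs)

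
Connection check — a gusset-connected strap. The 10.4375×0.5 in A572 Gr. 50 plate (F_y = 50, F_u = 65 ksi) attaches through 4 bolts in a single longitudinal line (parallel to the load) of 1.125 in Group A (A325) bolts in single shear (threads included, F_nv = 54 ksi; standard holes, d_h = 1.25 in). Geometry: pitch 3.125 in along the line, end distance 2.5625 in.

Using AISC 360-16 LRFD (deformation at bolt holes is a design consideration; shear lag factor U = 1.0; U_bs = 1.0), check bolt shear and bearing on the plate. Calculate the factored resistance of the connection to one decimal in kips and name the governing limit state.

161.0 kips (bolt shear governs)

Bolt shear: A_b = π(1.125)²/4 = 0.99402 in². φR_n = 0.75 × 54 × 0.99402 × 4 × 1 = 161.0 kips.
Bearing (0.5 in plate, F_u = 65 ksi): end bolts L_c = 2.5625 − 1.25/2 = 1.9375, R_n = min(1.2×1.9375×0.5×65, 2.4×1.125×0.5×65) = 75.563 kips/bolt; interior L_c = 3.125 − 1.25 = 1.875, R_n = 73.125 kips/bolt. φR_n = 0.75 × (1×75.563 + 3×73.125) = 221.2 kips.
Governing: min(161.0, 221.2) = 161.0 kips → bolt shear.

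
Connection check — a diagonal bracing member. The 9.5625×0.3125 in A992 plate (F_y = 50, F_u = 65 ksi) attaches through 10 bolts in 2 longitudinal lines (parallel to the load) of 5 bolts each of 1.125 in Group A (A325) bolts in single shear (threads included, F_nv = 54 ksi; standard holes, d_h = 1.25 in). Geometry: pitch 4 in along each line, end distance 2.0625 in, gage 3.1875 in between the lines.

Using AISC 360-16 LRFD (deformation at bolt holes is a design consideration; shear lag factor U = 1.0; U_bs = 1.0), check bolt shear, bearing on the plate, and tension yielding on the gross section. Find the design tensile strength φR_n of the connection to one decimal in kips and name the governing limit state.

134.5 kips (gross-section yield governs)

Bolt shear: A_b = π(1.125)²/4 = 0.99402 in². φR_n = 0.75 × 54 × 0.99402 × 10 × 1 = 402.6 kips.
Bearing (0.3125 in plate, F_u = 65 ksi): end bolts L_c = 2.0625 − 1.25/2 = 1.4375, R_n = min(1.2×1.4375×0.3125×65, 2.4×1.125×0.3125×65) = 35.039 kips/bolt; interior L_c = 4 − 1.25 = 2.75, R_n = 54.844 kips/bolt. φR_n = 0.75 × (2×35.039 + 8×54.844) = 381.6 kips.
Tension yield (gross): A_g = 9.5625×0.3125 = 2.9883 in². φR_n = 0.90 × 50 × 2.9883 = 134.5 kips.
Governing: min(402.6, 381.6, 134.5) = 134.5 kips → gross-section yield.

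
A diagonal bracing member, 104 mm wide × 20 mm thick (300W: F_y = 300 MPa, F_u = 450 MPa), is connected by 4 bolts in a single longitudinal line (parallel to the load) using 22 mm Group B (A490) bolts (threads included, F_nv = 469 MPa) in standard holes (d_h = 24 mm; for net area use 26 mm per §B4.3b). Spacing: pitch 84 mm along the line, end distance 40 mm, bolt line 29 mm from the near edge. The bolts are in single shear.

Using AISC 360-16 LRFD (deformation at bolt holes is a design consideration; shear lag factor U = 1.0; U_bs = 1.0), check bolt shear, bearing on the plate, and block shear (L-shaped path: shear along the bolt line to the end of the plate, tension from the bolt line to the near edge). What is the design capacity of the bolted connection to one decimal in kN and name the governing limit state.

Bolt shear: A_b = π(22)²/4 = 380.13 mm². φR_n = 0.75 × 469 × 380.13 × 4 × 1 = 534.8 kN.
Bearing (20 mm plate, F_u = 450 MPa): end bolts L_c = 40 − 24/2 = 28, R_n = min(1.2×28×20×450, 2.4×22×20×450) = 302.4 kN/bolt; interior L_c = 84 − 24 = 60, R_n = 475.2 kN/bolt. φR_n = 0.75 × (1×302.4 + 3×475.2) = 1296.0 kN.
Block shear: shear path 1×[40+3×84] = 1×292 mm, A_gv = 5840, A_nv = 1×(292 − 3.5×26)×20 = 4020 mm²; tension to near edge: (29 − 0.5×26)×20 = 320 mm². R_n = min(0.6×450×4020, 0.6×300×5840) + 1.0×450×320 = min(1085.4, 1051.2) + 144 = 1195.2 kN. φR_n = 0.75 × 1195.2 = 896.4 kN.
Governing: min(534.8, 1296.0, 896.4) = 534.8 kN → bolt shear.

534.8 kN (bolt shear governs)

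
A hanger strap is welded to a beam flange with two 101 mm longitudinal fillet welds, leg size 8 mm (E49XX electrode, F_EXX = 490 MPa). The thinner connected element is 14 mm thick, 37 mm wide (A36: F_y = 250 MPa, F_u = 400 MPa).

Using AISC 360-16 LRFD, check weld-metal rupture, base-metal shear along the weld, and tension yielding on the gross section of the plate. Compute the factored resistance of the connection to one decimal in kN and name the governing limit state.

Weld metal: throat = 0.707×8 = 5.656 mm, L = 2×101 = 202 mm. φR_n = 0.75 × 0.6 × 490 × 5.656 × 202 = 251.9 kN.
Base metal shear (14 mm plate): yield φR_n = 1.0×0.6×250×14×202 = 424.2 kN; rupture φR_n = 0.75×0.6×400×14×202 = 509.0 kN; take 424.2 kN (yield).
Tension yield (gross): A_g = 37×14 = 518 mm². φR_n = 0.90 × 250 × 518 = 116.6 kN.
Governing: min(251.9, 424.2, 116.6) = 116.6 kN → gross-section yield.

116.6 kN (gross-section yield governs)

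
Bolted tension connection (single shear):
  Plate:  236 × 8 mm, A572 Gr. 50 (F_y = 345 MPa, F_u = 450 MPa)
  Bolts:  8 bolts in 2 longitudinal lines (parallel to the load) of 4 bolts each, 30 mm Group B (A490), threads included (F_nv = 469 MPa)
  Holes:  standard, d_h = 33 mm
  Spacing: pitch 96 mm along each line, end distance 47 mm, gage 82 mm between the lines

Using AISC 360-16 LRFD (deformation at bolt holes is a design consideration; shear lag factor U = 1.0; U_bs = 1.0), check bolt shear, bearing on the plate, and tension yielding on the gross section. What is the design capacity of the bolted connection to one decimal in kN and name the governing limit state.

Bolt shear: A_b = π(30)²/4 = 706.86 mm². φR_n = 0.75 × 469 × 706.86 × 8 × 1 = 1989.1 kN.
Bearing (8 mm plate, F_u = 450 MPa): end bolts L_c = 47 − 33/2 = 30.5, R_n = min(1.2×30.5×8×450, 2.4×30×8×450) = 131.76 kN/bolt; interior L_c = 96 − 33 = 63, R_n = 259.2 kN/bolt. φR_n = 0.75 × (2×131.76 + 6×259.2) = 1364.0 kN.
Tension yield (gross): A_g = 236×8 = 1888 mm². φR_n = 0.90 × 345 × 1888 = 586.2 kN.
Governing: min(1989.1, 1364.0, 586.2) = 586.2 kN → gross-section yield.

586.2 kN (gross-section yield governs)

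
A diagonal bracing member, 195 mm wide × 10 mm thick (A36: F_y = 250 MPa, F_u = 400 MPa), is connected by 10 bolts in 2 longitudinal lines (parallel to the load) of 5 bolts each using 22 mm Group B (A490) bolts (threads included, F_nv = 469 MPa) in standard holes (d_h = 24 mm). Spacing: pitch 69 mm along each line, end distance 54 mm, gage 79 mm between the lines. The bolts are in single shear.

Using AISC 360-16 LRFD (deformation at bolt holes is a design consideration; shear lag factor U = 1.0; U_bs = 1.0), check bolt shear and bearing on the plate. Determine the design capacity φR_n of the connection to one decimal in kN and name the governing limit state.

1337.1 kN (bolt shear governs)

Bolt shear: A_b = π(22)²/4 = 380.13 mm². φR_n = 0.75 × 469 × 380.13 × 10 × 1 = 1337.1 kN.
Bearing (10 mm plate, F_u = 400 MPa): end bolts L_c = 54 − 24/2 = 42, R_n = min(1.2×42×10×400, 2.4×22×10×400) = 201.6 kN/bolt; interior L_c = 69 − 24 = 45, R_n = 211.2 kN/bolt. φR_n = 0.75 × (2×201.6 + 8×211.2) = 1569.6 kN.
Governing: min(1337.1, 1569.6) = 1337.1 kN → bolt shear.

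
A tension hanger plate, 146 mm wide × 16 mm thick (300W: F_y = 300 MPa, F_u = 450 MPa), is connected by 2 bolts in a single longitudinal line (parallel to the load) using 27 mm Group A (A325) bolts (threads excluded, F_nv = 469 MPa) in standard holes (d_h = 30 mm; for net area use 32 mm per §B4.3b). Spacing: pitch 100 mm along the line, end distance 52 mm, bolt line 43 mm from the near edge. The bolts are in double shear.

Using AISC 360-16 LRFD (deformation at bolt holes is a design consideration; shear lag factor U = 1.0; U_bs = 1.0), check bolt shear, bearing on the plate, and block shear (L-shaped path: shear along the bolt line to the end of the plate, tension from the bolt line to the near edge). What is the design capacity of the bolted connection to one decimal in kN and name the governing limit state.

474.1 kN (block shear governs)

Bolt shear: A_b = π(27)²/4 = 572.56 mm². φR_n = 0.75 × 469 × 572.56 × 2 × 2 = 805.6 kN.
Bearing (16 mm plate, F_u = 450 MPa): end bolts L_c = 52 − 30/2 = 37, R_n = min(1.2×37×16×450, 2.4×27×16×450) = 319.68 kN/bolt; interior L_c = 100 − 30 = 70, R_n = 466.56 kN/bolt. φR_n = 0.75 × (1×319.68 + 1×466.56) = 589.7 kN.
Block shear: shear path 1×[52+1×100] = 1×152 mm, A_gv = 2432, A_nv = 1×(152 − 1.5×32)×16 = 1664 mm²; tension to near edge: (43 − 0.5×32)×16 = 432 mm². R_n = min(0.6×450×1664, 0.6×300×2432) + 1.0×450×432 = min(449.28, 437.76) + 194.4 = 632.16 kN. φR_n = 0.75 × 632.16 = 474.1 kN.
Governing: min(805.6, 589.7, 474.1) = 474.1 kN → block shear.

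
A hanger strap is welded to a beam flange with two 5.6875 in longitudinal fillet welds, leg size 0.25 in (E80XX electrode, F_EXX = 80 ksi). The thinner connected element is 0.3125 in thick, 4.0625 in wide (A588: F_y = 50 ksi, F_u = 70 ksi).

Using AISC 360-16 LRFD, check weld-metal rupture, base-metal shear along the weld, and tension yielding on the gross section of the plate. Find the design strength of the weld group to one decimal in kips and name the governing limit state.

57.1 kips (gross-section yield governs)

Weld metal: throat = 0.707×0.25 = 0.17675 in, L = 2×5.6875 = 11.375 in. φR_n = 0.75 × 0.6 × 80 × 0.17675 × 11.375 = 72.4 kips.
Base metal shear (0.3125 in plate): yield φR_n = 1.0×0.6×50×0.3125×11.375 = 106.6 kips; rupture φR_n = 0.75×0.6×70×0.3125×11.375 = 112.0 kips; take 106.6 kips (yield).
Tension yield (gross): A_g = 4.0625×0.3125 = 1.2695 in². φR_n = 0.90 × 50 × 1.2695 = 57.1 kips.
Governing: min(72.4, 106.6, 57.1) = 57.1 kips → gross-section yield.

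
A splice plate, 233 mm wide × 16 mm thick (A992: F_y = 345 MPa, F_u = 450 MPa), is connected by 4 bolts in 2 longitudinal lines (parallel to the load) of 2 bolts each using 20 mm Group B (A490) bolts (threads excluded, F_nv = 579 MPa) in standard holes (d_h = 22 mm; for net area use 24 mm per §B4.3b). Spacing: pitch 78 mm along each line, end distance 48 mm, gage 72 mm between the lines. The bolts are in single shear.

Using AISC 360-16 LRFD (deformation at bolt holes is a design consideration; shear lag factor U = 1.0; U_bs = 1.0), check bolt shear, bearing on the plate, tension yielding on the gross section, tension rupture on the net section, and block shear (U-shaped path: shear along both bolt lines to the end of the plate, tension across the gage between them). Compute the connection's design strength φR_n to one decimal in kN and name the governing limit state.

Bolt shear: A_b = π(20)²/4 = 314.16 mm². φR_n = 0.75 × 579 × 314.16 × 4 × 1 = 545.7 kN.
Bearing (16 mm plate, F_u = 450 MPa): end bolts L_c = 48 − 22/2 = 37, R_n = min(1.2×37×16×450, 2.4×20×16×450) = 319.68 kN/bolt; interior L_c = 78 − 22 = 56, R_n = 345.6 kN/bolt. φR_n = 0.75 × (2×319.68 + 2×345.6) = 997.9 kN.
Tension yield (gross): A_g = 233×16 = 3728 mm². φR_n = 0.90 × 345 × 3728 = 1157.5 kN.
Tension rupture (net): A_n = (233 − 2×24)×16 = 2960 mm² (U = 1.0, A_e = A_n). φR_n = 0.75 × 450 × 2960 = 999.0 kN.
Block shear: shear path 2×[48+1×78] = 2×126 mm, A_gv = 4032, A_nv = 2×(126 − 1.5×24)×16 = 2880 mm²; tension across gage: (72 − 1×24)×16 = 768 mm². R_n = min(0.6×450×2880, 0.6×345×4032) + 1.0×450×768 = min(777.6, 834.62) + 345.6 = 1123.2 kN. φR_n = 0.75 × 1123.2 = 842.4 kN.
Governing: min(545.7, 997.9, 1157.5, 999.0, 842.4) = 545.7 kN → bolt shear.

545.7 kN (bolt shear governs)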